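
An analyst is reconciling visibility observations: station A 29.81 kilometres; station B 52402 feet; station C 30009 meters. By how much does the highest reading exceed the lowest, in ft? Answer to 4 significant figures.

station A: 29.81 km = 97801.84 ft.
station C: 30009 m = 98454.72 ft.
Spread: 98454.72 − 52402.00 = 46050 ft.

46050 ft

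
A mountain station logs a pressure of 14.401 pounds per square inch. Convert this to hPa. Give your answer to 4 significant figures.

1 psi = 68.9476 hPa, so 14.401 × 68.9476 = 992.9 hPa.

992.9 hPa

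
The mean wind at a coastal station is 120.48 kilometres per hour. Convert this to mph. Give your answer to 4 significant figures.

1 km/h = 0.621371 mph, so 120.48 × 0.621371 = 74.86 mph.

74.86 mph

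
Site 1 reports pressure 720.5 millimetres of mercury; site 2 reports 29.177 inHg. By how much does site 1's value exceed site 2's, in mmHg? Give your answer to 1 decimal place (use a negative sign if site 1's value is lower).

-20.6 mmHg

site 2: 29.177 inHg = 741.096 mmHg.
Difference: 720.500 − 741.096 = -20.6 mmHg.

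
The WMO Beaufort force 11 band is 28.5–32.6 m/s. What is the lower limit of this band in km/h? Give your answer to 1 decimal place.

28.5–32.6 m/s × 3.6 = 102.6–117.4 km/h.

102.6 km/h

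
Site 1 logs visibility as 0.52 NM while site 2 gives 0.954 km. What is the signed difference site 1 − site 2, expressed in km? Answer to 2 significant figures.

0.0090 km

site 1: 0.52 nmi = 0.963040 km.
Difference: 0.963040 − 0.954000 = 0.0090 km.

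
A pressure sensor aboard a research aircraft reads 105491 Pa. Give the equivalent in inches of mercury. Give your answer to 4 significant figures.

31.15 inHg

1 Pa = 0.0002953 inHg, so 105491 × 0.0002953 = 31.15 inHg.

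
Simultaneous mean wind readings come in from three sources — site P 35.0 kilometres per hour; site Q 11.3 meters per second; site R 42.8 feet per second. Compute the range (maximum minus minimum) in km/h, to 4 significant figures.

site Q: 11.3 m/s = 40.6800 km/h.
site R: 42.8 ft/s = 46.9636 km/h.
Spread: 46.9636 − 35.0000 = 11.96 km/h.

11.96 km/h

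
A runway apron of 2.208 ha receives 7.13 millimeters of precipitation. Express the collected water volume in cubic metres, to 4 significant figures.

157.4 cubic metres

Area: 2.208 ha = 22080 m².
1 mm over 1 m² is 1 L, so volume = 7.13 × 22080 = 157430.4 L = 157.4 m³.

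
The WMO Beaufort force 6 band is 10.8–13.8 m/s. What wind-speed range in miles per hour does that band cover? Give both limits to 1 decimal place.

24.2 to 30.9 mph

10.8–13.8 m/s × 2.237 = 24.2–30.9 mph.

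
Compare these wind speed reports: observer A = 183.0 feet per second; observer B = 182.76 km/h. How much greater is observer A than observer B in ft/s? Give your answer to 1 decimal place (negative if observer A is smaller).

16.4 ft/s

observer B: 182.76 km/h = 166.557 ft/s.
Difference: 183.000 − 166.557 = 16.4 ft/s.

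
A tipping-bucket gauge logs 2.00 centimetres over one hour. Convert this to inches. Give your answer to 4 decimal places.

1 cm = 0.393701 in, so 2.00 × 0.393701 = 0.7874 in.

0.7874 in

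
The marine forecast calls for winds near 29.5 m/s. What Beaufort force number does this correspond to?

29.5 m/s lies in the Beaufort 11 band (violent storm, 28.5–32.6 m/s).

Beaufort force 11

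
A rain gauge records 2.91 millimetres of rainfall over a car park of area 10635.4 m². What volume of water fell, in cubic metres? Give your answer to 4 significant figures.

1 mm over 1 m² is 1 L, so volume = 2.91 × 10635.4 = 30949.014 L = 30.95 m³.

30.95 cubic metres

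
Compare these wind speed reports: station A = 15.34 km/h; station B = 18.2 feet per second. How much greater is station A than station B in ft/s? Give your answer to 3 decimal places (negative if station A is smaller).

station A: 15.34 km/h = 13.98002 ft/s.
Difference: 13.98002 − 18.20000 = -4.220 ft/s.

-4.220 ft/s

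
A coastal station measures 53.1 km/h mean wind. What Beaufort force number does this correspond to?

Beaufort force 7

53.1 km/h = 14.8 m/s, which is Beaufort 7 (near gale, 13.9–17.1 m/s).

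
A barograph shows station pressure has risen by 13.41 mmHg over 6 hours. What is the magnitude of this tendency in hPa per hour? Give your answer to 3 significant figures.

13.41 mmHg / 6 h × 1.33322 hPa/mmHg = 2.98 hPa/h.

2.98 hPa per hour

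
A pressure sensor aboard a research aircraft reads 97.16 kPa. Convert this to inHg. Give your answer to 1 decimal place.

1 kPa = 0.2953 inHg, so 97.16 × 0.2953 = 28.7 inHg.

28.7 inHg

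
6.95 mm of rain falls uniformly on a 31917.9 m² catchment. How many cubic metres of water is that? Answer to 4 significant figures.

1 mm over 1 m² is 1 L, so volume = 6.95 × 31917.9 = 221829.41 L = 221.8 m³.

221.8 cubic metres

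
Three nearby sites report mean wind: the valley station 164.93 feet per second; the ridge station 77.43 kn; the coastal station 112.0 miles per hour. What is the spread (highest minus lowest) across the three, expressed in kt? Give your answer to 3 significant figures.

20.3 kt

the valley station: 164.93 ft/s = 97.718 kt.
the coastal station: 112.0 mph = 97.325 kt.
Spread: 97.718 − 77.430 = 20.3 kt.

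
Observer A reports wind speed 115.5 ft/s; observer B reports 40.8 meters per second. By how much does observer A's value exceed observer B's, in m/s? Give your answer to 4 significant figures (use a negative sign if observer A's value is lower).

observer A: 115.5 ft/s = 35.20440 m/s.
Difference: 35.20440 − 40.80000 = -5.596 m/s.

-5.596 m/s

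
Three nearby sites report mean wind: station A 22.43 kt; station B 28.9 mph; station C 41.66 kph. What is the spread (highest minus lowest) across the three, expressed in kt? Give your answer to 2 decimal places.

station B: 28.9 mph = 25.1134 kt.
station C: 41.66 km/h = 22.4946 kt.
Spread: 25.1134 − 22.4300 = 2.68 kt.

2.68 kt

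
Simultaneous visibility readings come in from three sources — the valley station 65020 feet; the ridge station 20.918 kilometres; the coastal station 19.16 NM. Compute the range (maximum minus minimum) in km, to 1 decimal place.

15.7 km

the valley station: 65020 ft = 19.818 km.
the coastal station: 19.16 nmi = 35.484 km.
Spread: 35.484 − 19.818 = 15.7 km.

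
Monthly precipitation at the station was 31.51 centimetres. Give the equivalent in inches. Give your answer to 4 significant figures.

1 cm = 0.393701 in, so 31.51 × 0.393701 = 12.41 in.

12.41 in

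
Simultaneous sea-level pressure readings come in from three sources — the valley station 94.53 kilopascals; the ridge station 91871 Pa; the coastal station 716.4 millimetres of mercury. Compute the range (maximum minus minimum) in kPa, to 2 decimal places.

3.64 kPa

the ridge station: 91871 Pa = 91.8710 kPa.
the coastal station: 716.4 mmHg = 95.5122 kPa.
Spread: 95.5122 − 91.8710 = 3.64 kPa.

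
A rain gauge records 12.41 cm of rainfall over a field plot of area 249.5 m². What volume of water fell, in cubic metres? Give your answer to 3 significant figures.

31.0 cubic metres

Depth: 12.41 cm × 10 = 124.1 mm.
1 mm over 1 m² is 1 L, so volume = 124.1 × 249.5 = 30962.95 L = 31.0 m³.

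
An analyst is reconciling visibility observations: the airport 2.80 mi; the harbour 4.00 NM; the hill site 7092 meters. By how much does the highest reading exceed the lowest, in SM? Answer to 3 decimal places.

the harbour: 4.00 nmi = 4.60312 SM.
the hill site: 7092 m = 4.40676 SM.
Spread: 4.60312 − 2.80000 = 1.803 SM.

1.803 SM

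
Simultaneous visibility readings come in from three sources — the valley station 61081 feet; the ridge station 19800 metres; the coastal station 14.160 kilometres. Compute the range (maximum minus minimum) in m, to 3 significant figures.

5640 m

the valley station: 61081 ft = 18617.49 m.
the coastal station: 14.160 km = 14160.00 m.
Spread: 19800.00 − 14160.00 = 5640 m.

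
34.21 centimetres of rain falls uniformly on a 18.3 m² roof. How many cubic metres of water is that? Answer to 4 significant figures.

6.260 cubic metres

Depth: 34.21 cm × 10 = 342.1 mm.
1 mm over 1 m² is 1 L, so volume = 342.1 × 18.3 = 6260.43 L = 6.260 m³.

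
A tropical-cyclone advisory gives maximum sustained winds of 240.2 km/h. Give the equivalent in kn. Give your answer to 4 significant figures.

1 km/h = 0.539957 kt, so 240.2 × 0.539957 = 129.7 kt.

129.7 kt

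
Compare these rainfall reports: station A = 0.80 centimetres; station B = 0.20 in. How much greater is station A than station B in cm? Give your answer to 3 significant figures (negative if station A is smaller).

0.292 cm

station B: 0.20 in = 0.50800 cm.
Difference: 0.80000 − 0.50800 = 0.292 cm.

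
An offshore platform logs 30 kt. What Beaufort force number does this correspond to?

30 kt lies in the Beaufort 7 band (near gale, 28–33 kt).

Beaufort force 7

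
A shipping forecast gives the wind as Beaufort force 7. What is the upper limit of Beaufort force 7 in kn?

33 kt

Beaufort 7 (near gale) spans 28–33 knots.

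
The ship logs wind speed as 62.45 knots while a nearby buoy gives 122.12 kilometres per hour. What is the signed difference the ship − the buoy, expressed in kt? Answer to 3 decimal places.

the buoy: 122.12 km/h = 65.93952 kt.
Difference: 62.45000 − 65.93952 = -3.490 kt.

-3.490 kt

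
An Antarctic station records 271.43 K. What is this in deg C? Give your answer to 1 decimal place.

-1.7 °C

°C = 271.43 − 273.15 = -1.7 °C.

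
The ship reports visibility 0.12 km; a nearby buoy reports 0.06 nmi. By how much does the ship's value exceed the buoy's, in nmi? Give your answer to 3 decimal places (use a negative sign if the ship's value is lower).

0.005 nmi

the ship: 0.12 km = 0.06479 nmi.
Difference: 0.06479 − 0.06000 = 0.005 nmi.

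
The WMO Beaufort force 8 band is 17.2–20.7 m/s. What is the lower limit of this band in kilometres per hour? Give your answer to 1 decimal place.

61.9 km/h

17.2–20.7 m/s × 3.6 = 61.9–74.5 km/h.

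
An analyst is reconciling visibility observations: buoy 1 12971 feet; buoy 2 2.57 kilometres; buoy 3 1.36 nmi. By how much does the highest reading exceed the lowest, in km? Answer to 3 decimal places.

1.435 km

buoy 1: 12971 ft = 3.95356 km.
buoy 3: 1.36 nmi = 2.51872 km.
Spread: 3.95356 − 2.51872 = 1.435 km.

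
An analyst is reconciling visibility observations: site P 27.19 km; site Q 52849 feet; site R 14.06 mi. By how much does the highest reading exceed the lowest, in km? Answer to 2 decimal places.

site Q: 52849 ft = 16.1084 km.
site R: 14.06 SM = 22.6274 km.
Spread: 27.1900 − 16.1084 = 11.08 km.

11.08 km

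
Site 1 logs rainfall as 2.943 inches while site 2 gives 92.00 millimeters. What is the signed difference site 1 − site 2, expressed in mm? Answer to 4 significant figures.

site 1: 2.943 in = 74.7522 mm.
Difference: 74.7522 − 92.0000 = -17.25 mm.

-17.25 mm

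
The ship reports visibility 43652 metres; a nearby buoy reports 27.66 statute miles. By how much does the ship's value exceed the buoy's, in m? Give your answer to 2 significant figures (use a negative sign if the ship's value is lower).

-860 m

the buoy: 27.66 SM = 44514.46 m.
Difference: 43652.00 − 44514.46 = -860 m.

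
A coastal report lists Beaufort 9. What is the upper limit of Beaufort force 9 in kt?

47 kt

Beaufort 9 (strong gale) spans 41–47 knots.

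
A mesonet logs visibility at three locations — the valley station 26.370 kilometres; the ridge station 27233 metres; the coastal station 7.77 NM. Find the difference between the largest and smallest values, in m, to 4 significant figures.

the valley station: 26.370 km = 26370.00 m.
the coastal station: 7.77 nmi = 14390.04 m.
Spread: 27233.00 − 14390.04 = 12840 m.

12840 m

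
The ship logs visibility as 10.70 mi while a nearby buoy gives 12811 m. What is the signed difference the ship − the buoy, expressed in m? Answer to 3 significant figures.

the ship: 10.70 SM = 17219.98 m.
Difference: 17219.98 − 12811.00 = 4410 m.

4410 m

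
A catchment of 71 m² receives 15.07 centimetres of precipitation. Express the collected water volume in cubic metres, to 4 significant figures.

10.70 cubic metres

Depth: 15.07 cm × 10 = 150.7 mm.
1 mm over 1 m² is 1 L, so volume = 150.7 × 71 = 10699.7 L = 10.70 m³.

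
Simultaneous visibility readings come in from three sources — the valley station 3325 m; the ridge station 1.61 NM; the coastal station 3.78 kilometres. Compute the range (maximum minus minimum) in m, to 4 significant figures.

the ridge station: 1.61 nmi = 2981.720 m.
the coastal station: 3.78 km = 3780.000 m.
Spread: 3780.000 − 2981.720 = 798.3 m.

798.3 m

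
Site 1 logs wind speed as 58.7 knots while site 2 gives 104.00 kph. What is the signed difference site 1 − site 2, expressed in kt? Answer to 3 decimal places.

site 2: 104.00 km/h = 56.15551 kt.
Difference: 58.70000 − 56.15551 = 2.544 kt.

2.544 kt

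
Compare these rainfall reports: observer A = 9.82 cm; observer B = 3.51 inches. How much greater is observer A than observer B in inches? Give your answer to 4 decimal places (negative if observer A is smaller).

0.3561 in

observer A: 9.82 cm = 3.866142 in.
Difference: 3.866142 − 3.510000 = 0.3561 in.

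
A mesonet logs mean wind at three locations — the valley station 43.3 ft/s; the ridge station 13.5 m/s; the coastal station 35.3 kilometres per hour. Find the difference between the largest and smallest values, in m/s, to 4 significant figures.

the valley station: 43.3 ft/s = 13.19784 m/s.
the coastal station: 35.3 km/h = 9.80556 m/s.
Spread: 13.50000 − 9.80556 = 3.694 m/s.

3.694 m/s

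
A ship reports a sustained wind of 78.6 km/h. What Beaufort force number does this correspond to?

78.6 km/h = 21.8 m/s, which is Beaufort 9 (strong gale, 20.8–24.4 m/s).

Beaufort force 9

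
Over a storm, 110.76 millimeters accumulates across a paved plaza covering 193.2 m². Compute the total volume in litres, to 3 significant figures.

1 mm over 1 m² is 1 L, so volume = 110.76 × 193.2 = 21398.832 L ≈ 21400 L.

21400 litres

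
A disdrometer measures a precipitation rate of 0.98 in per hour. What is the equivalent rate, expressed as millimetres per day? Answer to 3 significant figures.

597 mm/day

0.98 in/hour × 25.4 mm/in × 24 hour/day = 597 mm/day.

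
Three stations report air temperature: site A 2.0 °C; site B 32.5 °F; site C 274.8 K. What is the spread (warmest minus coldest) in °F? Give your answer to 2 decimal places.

site B: 32.5 °F = 0.278 °C.
site C: 274.8 K = 1.650 °C.
Spread: 2.000 − 0.278 = 1.722 °C = 3.10 °F.

3.10 °F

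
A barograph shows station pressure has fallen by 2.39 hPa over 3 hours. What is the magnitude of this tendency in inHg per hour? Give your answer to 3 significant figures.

0.0235 inHg per hour

2.39 hPa / 3 h × 0.02953 inHg/hPa = 0.0235 inHg/h.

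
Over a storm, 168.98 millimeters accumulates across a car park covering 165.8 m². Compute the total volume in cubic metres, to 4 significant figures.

1 mm over 1 m² is 1 L, so volume = 168.98 × 165.8 = 28016.884 L = 28.02 m³.

28.02 cubic metres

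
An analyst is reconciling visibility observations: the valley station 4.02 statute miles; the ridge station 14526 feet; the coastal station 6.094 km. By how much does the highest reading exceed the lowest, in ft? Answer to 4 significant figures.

the valley station: 4.02 SM = 21225.60 ft.
the coastal station: 6.094 km = 19993.44 ft.
Spread: 21225.60 − 14526.00 = 6700 ft.

6700 ft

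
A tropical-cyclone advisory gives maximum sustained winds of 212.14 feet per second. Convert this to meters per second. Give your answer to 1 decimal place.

1 ft/s = 0.3048 m/s, so 212.14 × 0.3048 = 64.7 m/s.

64.7 m/s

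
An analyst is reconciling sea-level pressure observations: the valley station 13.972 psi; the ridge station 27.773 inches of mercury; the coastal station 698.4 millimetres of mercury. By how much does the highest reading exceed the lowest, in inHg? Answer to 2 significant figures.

the valley station: 13.972 psi = 28.4473 inHg.
the coastal station: 698.4 mmHg = 27.4961 inHg.
Spread: 28.4473 − 27.4961 = 0.95 inHg.

0.95 inHg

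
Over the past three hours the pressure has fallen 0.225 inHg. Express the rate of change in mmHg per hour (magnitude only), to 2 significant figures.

1.9 mmHg per hour

0.225 inHg / 3 h × 25.4 mmHg/inHg = 1.9 mmHg/h.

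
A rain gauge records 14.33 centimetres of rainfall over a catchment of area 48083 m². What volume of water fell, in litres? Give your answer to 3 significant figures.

6890000 litres

Depth: 14.33 cm × 10 = 143.3 mm.
1 mm over 1 m² is 1 L, so volume = 143.3 × 48083 = 6890293.9 L ≈ 6890000 L.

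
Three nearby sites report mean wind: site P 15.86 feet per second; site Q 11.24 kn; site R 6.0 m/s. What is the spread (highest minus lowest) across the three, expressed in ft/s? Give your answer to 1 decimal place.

3.8 ft/s

site Q: 11.24 kt = 18.971 ft/s.
site R: 6.0 m/s = 19.685 ft/s.
Spread: 19.685 − 15.860 = 3.8 ft/s.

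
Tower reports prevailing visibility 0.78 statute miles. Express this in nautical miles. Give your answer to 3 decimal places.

1 SM = 0.868976 nmi, so 0.78 × 0.868976 = 0.678 nmi.

0.678 nmi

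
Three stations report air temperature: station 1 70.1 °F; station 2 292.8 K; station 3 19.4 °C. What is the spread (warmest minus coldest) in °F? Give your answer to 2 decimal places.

3.18 °F

station 1: 70.1 °F = 21.167 °C.
station 2: 292.8 K = 19.650 °C.
Spread: 21.167 − 19.400 = 1.767 °C = 3.18 °F.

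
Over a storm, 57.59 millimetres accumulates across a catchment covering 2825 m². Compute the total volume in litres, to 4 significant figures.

162700 litres

1 mm over 1 m² is 1 L, so volume = 57.59 × 2825 = 162691.75 L ≈ 162700 L.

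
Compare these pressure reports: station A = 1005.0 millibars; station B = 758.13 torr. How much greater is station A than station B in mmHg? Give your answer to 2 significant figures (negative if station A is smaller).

-4.3 mmHg

station A: 1005.0 mb = 753.812 mmHg.
Difference: 753.812 − 758.130 = -4.3 mmHg.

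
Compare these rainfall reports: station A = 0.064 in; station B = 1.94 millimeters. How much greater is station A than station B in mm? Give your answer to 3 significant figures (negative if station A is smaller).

station A: 0.064 in = 1.62560 mm.
Difference: 1.62560 − 1.94000 = -0.314 mm.

-0.314 mm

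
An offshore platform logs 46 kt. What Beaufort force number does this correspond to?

Beaufort force 9

46 kt lies in the Beaufort 9 band (strong gale, 41–47 kt).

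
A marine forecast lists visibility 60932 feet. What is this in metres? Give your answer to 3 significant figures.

18600 m

1 ft = 0.3048 m, so 60932 × 0.3048 = 18600 m.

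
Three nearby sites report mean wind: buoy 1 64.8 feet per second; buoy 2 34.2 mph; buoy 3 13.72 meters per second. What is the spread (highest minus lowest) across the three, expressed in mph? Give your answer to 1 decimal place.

13.5 mph

buoy 1: 64.8 ft/s = 44.182 mph.
buoy 3: 13.72 m/s = 30.691 mph.
Spread: 44.182 − 30.691 = 13.5 mph.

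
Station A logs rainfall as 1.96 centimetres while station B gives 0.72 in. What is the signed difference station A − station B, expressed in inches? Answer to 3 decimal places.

0.052 in

station A: 1.96 cm = 0.77165 in.
Difference: 0.77165 − 0.72000 = 0.052 in.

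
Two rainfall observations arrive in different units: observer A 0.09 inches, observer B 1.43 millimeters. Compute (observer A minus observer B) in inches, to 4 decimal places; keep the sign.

observer B: 1.43 mm = 0.056299 in.
Difference: 0.090000 − 0.056299 = 0.0337 in.

0.0337 in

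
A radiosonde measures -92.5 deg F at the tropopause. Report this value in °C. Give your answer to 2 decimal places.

°C = (°F − 32) × 5/9 = (-92.5 − 32) / 1.8 = -69.17 °C.

-69.17 °C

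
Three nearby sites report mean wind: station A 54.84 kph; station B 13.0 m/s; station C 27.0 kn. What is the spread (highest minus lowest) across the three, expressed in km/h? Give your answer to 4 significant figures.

8.040 km/h

station B: 13.0 m/s = 46.80000 km/h.
station C: 27.0 kt = 50.00400 km/h.
Spread: 54.84000 − 46.80000 = 8.040 km/h.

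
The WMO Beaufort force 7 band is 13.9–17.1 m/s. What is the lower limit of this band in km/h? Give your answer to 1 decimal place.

50.0 km/h

13.9–17.1 m/s × 3.6 = 50.0–61.6 km/h.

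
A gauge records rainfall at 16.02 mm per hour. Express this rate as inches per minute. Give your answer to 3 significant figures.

0.0105 in/minute

16.02 mm/hour × 0.0393701 in/mm × 0.0166667 hour/minute = 0.0105 in/minute.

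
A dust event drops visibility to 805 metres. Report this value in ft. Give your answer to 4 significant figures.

2641 ft

1 m = 3.28084 ft, so 805 × 3.28084 = 2641 ft.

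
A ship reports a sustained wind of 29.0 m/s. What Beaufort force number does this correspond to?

Beaufort force 11

29.0 m/s lies in the Beaufort 11 band (violent storm, 28.5–32.6 m/s).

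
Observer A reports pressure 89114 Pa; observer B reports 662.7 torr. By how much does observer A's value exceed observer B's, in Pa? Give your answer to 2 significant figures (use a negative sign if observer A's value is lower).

760 Pa

observer B: 662.7 mmHg = 88352.75 Pa.
Difference: 89114.00 − 88352.75 = 760 Pa.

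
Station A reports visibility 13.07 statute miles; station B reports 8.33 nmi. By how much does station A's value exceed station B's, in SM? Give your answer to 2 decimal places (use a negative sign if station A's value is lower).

3.48 SM

station B: 8.33 nmi = 9.5860 SM.
Difference: 13.0700 − 9.5860 = 3.48 SM.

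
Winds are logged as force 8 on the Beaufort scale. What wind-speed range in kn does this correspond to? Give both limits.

Beaufort 8 (gale) spans 34–40 knots.

34 to 40 kt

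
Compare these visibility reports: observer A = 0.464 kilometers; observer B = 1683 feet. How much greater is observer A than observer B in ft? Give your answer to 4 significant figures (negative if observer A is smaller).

observer A: 0.464 km = 1522.310 ft.
Difference: 1522.310 − 1683.000 = -160.7 ft.

-160.7 ft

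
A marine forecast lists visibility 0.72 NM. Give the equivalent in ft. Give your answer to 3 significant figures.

1 nmi = 6076.12 ft, so 0.72 × 6076.12 = 4370 ft.

4370 ft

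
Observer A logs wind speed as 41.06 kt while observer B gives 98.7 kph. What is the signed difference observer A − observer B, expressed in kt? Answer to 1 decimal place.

-12.2 kt

observer B: 98.7 km/h = 53.294 kt.
Difference: 41.060 − 53.294 = -12.2 kt.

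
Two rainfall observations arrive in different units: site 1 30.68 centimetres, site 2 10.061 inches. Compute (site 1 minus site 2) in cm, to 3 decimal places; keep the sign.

5.125 cm

site 2: 10.061 in = 25.55494 cm.
Difference: 30.68000 − 25.55494 = 5.125 cm.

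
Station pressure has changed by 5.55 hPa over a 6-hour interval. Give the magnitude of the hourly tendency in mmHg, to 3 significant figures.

0.694 mmHg per hour

5.55 hPa / 6 h × 0.750062 mmHg/hPa = 0.694 mmHg/h.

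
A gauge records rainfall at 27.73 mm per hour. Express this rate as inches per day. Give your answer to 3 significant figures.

26.2 in/day

27.73 mm/hour × 0.0393701 in/mm × 24 hour/day = 26.2 in/day.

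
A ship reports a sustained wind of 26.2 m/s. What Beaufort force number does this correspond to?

Beaufort force 10

26.2 m/s lies in the Beaufort 10 band (storm, 24.5–28.4 m/s).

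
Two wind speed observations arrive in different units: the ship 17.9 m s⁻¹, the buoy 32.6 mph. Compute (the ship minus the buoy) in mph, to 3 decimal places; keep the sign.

7.441 mph

the ship: 17.9 m/s = 40.04116 mph.
Difference: 40.04116 − 32.60000 = 7.441 mph.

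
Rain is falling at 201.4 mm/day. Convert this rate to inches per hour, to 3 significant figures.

0.330 in/hour

201.4 mm/day × 0.0393701 in/mm × 0.0416667 day/hour = 0.330 in/hour.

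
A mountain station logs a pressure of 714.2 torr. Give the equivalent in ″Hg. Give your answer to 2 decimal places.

28.12 inHg

1 mmHg = 0.0393701 inHg, so 714.2 × 0.0393701 = 28.12 inHg.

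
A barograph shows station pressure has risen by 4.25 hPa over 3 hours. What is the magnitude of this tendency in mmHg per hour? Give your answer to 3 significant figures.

1.06 mmHg per hour

4.25 hPa / 3 h × 0.750062 mmHg/hPa = 1.06 mmHg/h.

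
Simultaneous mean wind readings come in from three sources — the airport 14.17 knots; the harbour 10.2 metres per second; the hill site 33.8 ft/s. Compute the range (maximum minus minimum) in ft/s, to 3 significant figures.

the airport: 14.17 kt = 23.9163 ft/s.
the harbour: 10.2 m/s = 33.4646 ft/s.
Spread: 33.8000 − 23.9163 = 9.88 ft/s.

9.88 ft/s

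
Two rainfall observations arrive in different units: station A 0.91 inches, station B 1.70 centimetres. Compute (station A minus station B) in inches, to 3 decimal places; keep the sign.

0.241 in

station B: 1.70 cm = 0.66929 in.
Difference: 0.91000 − 0.66929 = 0.241 in.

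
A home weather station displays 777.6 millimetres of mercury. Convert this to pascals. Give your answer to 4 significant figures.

103700 Pa

1 mmHg = 133.322 Pa, so 777.6 × 133.322 = 103700 Pa.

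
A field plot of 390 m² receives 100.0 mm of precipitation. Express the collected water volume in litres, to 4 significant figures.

39000 litres

1 mm over 1 m² is 1 L, so volume = 100 × 390 = 39000 L.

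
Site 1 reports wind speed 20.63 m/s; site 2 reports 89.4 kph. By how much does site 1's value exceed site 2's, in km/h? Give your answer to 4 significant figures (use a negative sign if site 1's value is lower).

-15.13 km/h

site 1: 20.63 m/s = 74.2680 km/h.
Difference: 74.2680 − 89.4000 = -15.13 km/h.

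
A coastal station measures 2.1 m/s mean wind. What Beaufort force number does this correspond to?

2.1 m/s lies in the Beaufort 2 band (light breeze, 1.6–3.3 m/s).

Beaufort force 2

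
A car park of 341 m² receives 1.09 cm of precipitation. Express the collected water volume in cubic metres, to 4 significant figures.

Depth: 1.09 cm × 10 = 10.9 mm.
1 mm over 1 m² is 1 L, so volume = 10.9 × 341 = 3716.9 L = 3.717 m³.

3.717 cubic metres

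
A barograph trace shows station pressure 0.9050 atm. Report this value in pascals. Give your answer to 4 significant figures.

91700 Pa

1 atm = 101325 Pa, so 0.9050 × 101325 = 91700 Pa.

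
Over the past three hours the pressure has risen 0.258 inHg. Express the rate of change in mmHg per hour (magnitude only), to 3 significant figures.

2.18 mmHg per hour

0.258 inHg / 3 h × 25.4 mmHg/inHg = 2.18 mmHg/h.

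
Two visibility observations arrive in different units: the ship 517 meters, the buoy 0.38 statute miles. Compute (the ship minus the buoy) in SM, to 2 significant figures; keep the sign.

-0.059 SM

the ship: 517 m = 0.32125 SM.
Difference: 0.32125 − 0.38000 = -0.059 SM.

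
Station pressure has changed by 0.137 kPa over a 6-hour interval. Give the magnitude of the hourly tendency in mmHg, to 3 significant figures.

0.137 kPa / 6 h × 7.50062 mmHg/kPa = 0.171 mmHg/h.

0.171 mmHg per hour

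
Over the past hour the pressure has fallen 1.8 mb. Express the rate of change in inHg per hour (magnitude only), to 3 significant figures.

1.8 mb / 1 h × 0.02953 inHg/mb = 0.0532 inHg/h.

0.0532 inHg per hour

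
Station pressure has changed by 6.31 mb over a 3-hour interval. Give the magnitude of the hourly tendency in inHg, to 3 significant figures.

0.0621 inHg per hour

6.31 mb / 3 h × 0.02953 inHg/mb = 0.0621 inHg/h.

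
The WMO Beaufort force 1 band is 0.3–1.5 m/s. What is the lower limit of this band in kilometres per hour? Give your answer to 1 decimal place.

1.1 km/h

0.3–1.5 m/s × 3.6 = 1.1–5.4 km/h.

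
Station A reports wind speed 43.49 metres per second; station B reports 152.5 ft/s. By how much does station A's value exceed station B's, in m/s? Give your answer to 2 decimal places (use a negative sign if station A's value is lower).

station B: 152.5 ft/s = 46.4820 m/s.
Difference: 43.4900 − 46.4820 = -2.99 m/s.

-2.99 m/s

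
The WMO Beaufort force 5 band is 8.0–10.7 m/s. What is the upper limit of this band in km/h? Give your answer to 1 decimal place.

38.5 km/h

8.0–10.7 m/s × 3.6 = 28.8–38.5 km/h.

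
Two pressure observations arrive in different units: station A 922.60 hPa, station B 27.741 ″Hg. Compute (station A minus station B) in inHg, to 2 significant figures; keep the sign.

station A: 922.60 hPa = 27.2444 inHg.
Difference: 27.2444 − 27.7410 = -0.50 inHg.

-0.50 inHg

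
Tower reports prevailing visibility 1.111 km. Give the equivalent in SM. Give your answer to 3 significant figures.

0.690 SM

1 km = 0.621371 SM, so 1.111 × 0.621371 = 0.690 SM.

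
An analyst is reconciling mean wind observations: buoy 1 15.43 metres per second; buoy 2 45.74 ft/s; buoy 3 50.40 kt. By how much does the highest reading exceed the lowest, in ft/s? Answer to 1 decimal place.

39.3 ft/s

buoy 1: 15.43 m/s = 50.623 ft/s.
buoy 3: 50.40 kt = 85.066 ft/s.
Spread: 85.066 − 45.740 = 39.3 ft/s.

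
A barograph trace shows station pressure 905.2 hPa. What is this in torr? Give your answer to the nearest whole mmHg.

679 mmHg

1 hPa = 0.750062 mmHg, so 905.2 × 0.750062 = 679 mmHg.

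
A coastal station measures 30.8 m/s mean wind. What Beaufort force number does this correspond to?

Beaufort force 11

30.8 m/s lies in the Beaufort 11 band (violent storm, 28.5–32.6 m/s).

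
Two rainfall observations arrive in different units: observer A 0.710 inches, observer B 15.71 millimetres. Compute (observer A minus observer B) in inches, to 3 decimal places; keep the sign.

observer B: 15.71 mm = 0.618504 in.
Difference: 0.710000 − 0.618504 = 0.091 in.

0.091 in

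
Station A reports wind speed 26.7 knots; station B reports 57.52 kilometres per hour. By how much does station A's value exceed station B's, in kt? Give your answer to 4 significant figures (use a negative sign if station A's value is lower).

-4.358 kt

station B: 57.52 km/h = 31.05832 kt.
Difference: 26.70000 − 31.05832 = -4.358 kt.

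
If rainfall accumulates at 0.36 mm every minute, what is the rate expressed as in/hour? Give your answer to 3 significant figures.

0.850 in/hour

0.36 mm/minute × 0.0393701 in/mm × 60 minute/hour = 0.850 in/hour.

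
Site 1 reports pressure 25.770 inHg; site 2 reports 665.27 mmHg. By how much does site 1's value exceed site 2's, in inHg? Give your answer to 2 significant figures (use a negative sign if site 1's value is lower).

site 2: 665.27 mmHg = 26.1917 inHg.
Difference: 25.7700 − 26.1917 = -0.42 inHg.

-0.42 inHg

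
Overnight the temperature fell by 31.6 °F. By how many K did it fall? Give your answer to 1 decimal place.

17.6 K

A change of 1 °C equals a change of 1.8 °F: ΔK = 31.6 × 0.5556 = 17.6 K.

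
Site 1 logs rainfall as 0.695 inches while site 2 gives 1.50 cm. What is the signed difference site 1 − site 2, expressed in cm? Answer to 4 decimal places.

site 1: 0.695 in = 1.765300 cm.
Difference: 1.765300 − 1.500000 = 0.2653 cm.

0.2653 cm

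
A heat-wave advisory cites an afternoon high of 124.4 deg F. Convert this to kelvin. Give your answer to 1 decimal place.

First to °C: 51.33 °C.
Then to K: 324.5 K.

324.5 K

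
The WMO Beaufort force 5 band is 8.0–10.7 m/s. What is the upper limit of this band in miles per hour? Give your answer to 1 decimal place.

8.0–10.7 m/s × 2.237 = 17.9–23.9 mph.

23.9 mph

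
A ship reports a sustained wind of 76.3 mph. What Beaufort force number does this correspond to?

Beaufort force 12

76.3 mph = 34.1 m/s, which is Beaufort 12 (hurricane force, ≥32.7 m/s).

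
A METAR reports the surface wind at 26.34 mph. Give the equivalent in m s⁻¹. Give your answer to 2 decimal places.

1 mph = 0.44704 m/s, so 26.34 × 0.44704 = 11.78 m/s.

11.78 m/s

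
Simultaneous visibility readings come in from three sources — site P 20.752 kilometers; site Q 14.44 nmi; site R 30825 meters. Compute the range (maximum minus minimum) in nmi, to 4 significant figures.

5.439 nmi

site P: 20.752 km = 11.20518 nmi.
site R: 30825 m = 16.64417 nmi.
Spread: 16.64417 − 11.20518 = 5.439 nmi.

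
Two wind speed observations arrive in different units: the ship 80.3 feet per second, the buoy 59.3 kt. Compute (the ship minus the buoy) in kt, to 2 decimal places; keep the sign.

-11.72 kt

the ship: 80.3 ft/s = 47.5764 kt.
Difference: 47.5764 − 59.3000 = -11.72 kt.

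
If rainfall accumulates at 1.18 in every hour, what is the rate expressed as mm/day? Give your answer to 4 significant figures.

1.18 in/hour × 25.4 mm/in × 24 hour/day = 719.3 mm/day.

719.3 mm/day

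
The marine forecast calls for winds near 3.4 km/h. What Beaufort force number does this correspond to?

Beaufort force 1

3.4 km/h = 0.9 m/s, which is Beaufort 1 (light air, 0.3–1.5 m/s).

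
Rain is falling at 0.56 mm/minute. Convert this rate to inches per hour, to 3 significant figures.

0.56 mm/minute × 0.0393701 in/mm × 60 minute/hour = 1.32 in/hour.

1.32 in/hour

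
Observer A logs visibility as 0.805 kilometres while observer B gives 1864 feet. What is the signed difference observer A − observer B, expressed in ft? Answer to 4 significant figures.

observer A: 0.805 km = 2641.076 ft.
Difference: 2641.076 − 1864.000 = 777.1 ft.

777.1 ft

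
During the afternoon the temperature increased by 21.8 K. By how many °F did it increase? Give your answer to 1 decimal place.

39.2 °F

Converting a difference, only the 9/5 scale factor applies: Δ°F = 21.8 × 1.8 = 39.2 °F.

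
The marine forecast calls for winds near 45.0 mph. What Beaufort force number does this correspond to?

Beaufort force 8

45.0 mph = 20.1 m/s, which is Beaufort 8 (gale, 17.2–20.7 m/s).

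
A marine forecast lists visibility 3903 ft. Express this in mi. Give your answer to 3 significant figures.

0.739 SM

1 ft = 0.000189394 SM, so 3903 × 0.000189394 = 0.739 SM.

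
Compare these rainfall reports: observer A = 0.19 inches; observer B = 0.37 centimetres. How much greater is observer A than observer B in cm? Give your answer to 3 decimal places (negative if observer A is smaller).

observer A: 0.19 in = 0.48260 cm.
Difference: 0.48260 − 0.37000 = 0.113 cm.

0.113 cm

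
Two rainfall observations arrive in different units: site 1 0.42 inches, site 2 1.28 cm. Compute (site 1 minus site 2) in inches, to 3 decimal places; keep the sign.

site 2: 1.28 cm = 0.50394 in.
Difference: 0.42000 − 0.50394 = -0.084 in.

-0.084 in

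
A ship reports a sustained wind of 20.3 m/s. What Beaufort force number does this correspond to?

20.3 m/s lies in the Beaufort 8 band (gale, 17.2–20.7 m/s).

Beaufort force 8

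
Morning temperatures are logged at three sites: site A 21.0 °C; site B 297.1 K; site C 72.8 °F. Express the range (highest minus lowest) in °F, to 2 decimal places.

site B: 297.1 K = 23.950 °C.
site C: 72.8 °F = 22.667 °C.
Spread: 23.950 − 21.000 = 2.950 °C = 5.31 °F.

5.31 °F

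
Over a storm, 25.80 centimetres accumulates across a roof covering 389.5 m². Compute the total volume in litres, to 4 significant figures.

Depth: 25.80 cm × 10 = 258 mm.
1 mm over 1 m² is 1 L, so volume = 258 × 389.5 = 100491 L ≈ 100500 L.

100500 litres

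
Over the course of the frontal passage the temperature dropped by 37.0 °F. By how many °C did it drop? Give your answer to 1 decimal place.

20.6 °C

For a temperature change the 32° offset cancels: Δ°C = 37.0 × 0.5556 = 20.6 °C.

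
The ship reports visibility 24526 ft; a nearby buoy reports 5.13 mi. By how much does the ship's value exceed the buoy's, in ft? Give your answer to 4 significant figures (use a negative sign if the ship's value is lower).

-2560 ft

the buoy: 5.13 SM = 27086.40 ft.
Difference: 24526.00 − 27086.40 = -2560 ft.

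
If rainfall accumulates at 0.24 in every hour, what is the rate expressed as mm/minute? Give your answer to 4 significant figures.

0.1016 mm/minute

0.24 in/hour × 25.4 mm/in × 0.0166667 hour/minute = 0.1016 mm/minute.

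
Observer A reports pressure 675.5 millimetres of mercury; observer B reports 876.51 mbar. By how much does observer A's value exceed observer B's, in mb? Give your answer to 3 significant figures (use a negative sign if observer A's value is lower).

observer A: 675.5 mmHg = 900.593 mb.
Difference: 900.593 − 876.510 = 24.1 mb.

24.1 mb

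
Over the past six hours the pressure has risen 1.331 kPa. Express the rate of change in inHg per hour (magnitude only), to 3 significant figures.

1.331 kPa / 6 h × 0.2953 inHg/kPa = 0.0655 inHg/h.

0.0655 inHg per hour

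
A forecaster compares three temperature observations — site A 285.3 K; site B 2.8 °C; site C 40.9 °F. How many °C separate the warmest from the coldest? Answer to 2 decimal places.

9.35 °C

site A: 285.3 K = 12.150 °C.
site C: 40.9 °F = 4.944 °C.
Spread: 12.150 − 2.800 = 9.350 °C.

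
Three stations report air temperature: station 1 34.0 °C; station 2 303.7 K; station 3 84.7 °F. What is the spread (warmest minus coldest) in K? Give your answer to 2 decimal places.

4.72 K

station 2: 303.7 K = 30.550 °C.
station 3: 84.7 °F = 29.278 °C.
Spread: 34.000 − 29.278 = 4.722 °C.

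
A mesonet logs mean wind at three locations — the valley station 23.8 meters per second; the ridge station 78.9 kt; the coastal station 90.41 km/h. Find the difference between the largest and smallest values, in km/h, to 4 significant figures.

the valley station: 23.8 m/s = 85.6800 km/h.
the ridge station: 78.9 kt = 146.1228 km/h.
Spread: 146.1228 − 85.6800 = 60.44 km/h.

60.44 km/h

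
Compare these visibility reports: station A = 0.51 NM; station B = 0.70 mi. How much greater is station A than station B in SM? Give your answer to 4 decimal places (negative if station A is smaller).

station A: 0.51 nmi = 0.586898 SM.
Difference: 0.586898 − 0.700000 = -0.1131 SM.

-0.1131 SM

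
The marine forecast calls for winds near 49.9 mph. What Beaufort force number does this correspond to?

Beaufort force 9

49.9 mph = 22.3 m/s, which is Beaufort 9 (strong gale, 20.8–24.4 m/s).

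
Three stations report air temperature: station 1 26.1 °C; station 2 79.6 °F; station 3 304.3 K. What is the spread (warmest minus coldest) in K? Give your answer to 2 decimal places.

station 2: 79.6 °F = 26.444 °C.
station 3: 304.3 K = 31.150 °C.
Spread: 31.150 − 26.100 = 5.050 °C.

5.05 K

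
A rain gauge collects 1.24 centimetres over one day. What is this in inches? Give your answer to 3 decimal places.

0.488 in

1 cm = 0.393701 in, so 1.24 × 0.393701 = 0.488 in.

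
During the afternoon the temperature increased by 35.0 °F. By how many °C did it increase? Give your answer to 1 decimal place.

19.4 °C

For a temperature change the 32° offset cancels: Δ°C = 35.0 × 0.5556 = 19.4 °C.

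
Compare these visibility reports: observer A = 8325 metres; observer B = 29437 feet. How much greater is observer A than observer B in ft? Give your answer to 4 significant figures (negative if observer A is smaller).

-2124 ft

observer A: 8325 m = 27312.99 ft.
Difference: 27312.99 − 29437.00 = -2124 ft.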